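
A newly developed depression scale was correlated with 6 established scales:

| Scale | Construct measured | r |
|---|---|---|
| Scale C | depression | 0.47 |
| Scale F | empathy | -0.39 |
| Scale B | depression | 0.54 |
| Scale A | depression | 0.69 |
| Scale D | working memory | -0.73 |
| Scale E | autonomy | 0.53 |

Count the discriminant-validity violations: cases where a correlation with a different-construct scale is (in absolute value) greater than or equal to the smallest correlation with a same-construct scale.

2

Convergent (same construct = depression): Scale C, Scale B, Scale A.
Smallest convergent = 0.47. Discriminant |r|: 0.39, 0.73, 0.53; count ≥ 0.47 → 2.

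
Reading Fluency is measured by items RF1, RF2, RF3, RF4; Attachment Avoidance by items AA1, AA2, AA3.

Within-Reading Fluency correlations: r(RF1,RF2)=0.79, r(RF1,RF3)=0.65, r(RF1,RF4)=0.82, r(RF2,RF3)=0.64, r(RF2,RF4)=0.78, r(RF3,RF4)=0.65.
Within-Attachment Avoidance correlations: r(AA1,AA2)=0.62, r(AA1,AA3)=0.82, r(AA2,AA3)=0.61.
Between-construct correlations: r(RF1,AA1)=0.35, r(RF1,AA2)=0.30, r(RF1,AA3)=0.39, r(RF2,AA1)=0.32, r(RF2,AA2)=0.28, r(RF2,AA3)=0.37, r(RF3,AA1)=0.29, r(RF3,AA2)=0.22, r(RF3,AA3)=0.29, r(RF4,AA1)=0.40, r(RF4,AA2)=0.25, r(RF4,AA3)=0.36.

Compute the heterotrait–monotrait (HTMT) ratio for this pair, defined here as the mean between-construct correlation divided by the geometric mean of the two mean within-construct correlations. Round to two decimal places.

0.45

Between-construct mean = 3.82/12 = 0.3183.
Mean within-RF = 4.33/6 = 0.7217; mean within-AA = 2.05/3 = 0.6833.
Geometric mean = √(0.7217 × 0.6833) = 0.7022.
HTMT = 0.3183 / 0.7022 = 0.45.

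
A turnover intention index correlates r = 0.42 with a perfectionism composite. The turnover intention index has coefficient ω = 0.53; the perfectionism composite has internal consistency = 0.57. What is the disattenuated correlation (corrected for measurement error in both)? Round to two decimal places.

r_true = r_obs / √(r_xx · r_yy) = 0.42 / √(0.53 × 0.57) = 0.42 / √0.3021 = 0.42 / 0.5496 ≈ 0.76.

0.76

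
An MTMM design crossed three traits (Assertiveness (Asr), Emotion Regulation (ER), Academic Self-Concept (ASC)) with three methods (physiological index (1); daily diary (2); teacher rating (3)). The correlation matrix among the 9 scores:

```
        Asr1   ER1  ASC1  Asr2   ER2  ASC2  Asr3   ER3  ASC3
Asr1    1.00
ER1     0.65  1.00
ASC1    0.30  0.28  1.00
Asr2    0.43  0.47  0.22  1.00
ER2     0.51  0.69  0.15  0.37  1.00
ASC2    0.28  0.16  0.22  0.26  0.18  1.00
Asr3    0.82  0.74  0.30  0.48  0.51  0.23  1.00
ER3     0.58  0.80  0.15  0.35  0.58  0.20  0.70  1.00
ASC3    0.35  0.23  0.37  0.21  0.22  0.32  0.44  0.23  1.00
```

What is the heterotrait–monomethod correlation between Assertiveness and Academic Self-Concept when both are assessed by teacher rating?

0.44

Different traits, same method: r(Asr3, ASC3) = 0.44.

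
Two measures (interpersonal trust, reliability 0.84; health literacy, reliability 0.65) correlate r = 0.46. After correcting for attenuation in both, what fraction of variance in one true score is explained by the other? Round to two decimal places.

Disattenuated r = 0.46 / √(0.84 × 0.65) = 0.46 / 0.7389 = 0.6225.
Shared true-score variance = 0.6225² = 0.3875 ≈ 0.39.

0.39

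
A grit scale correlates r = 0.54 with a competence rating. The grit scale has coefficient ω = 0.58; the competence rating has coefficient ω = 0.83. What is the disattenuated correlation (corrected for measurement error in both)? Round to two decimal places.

0.78

r_true = r_obs / √(r_xx · r_yy) = 0.54 / √(0.58 × 0.83) = 0.54 / √0.4814 = 0.54 / 0.6938 ≈ 0.78.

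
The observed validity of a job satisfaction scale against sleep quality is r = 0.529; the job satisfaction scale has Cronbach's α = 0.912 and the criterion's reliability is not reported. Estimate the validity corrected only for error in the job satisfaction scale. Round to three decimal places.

0.554

Single correction: r_c = r_obs / √r_xx = 0.529 / √0.912 = 0.529 / 0.9550 ≈ 0.554.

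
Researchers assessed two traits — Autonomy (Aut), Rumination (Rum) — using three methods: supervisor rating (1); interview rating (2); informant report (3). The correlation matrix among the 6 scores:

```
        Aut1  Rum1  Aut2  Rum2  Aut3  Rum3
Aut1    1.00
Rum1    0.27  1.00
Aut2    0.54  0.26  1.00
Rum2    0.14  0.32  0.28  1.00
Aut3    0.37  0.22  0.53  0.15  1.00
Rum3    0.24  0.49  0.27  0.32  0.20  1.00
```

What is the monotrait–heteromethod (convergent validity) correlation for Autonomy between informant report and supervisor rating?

Same trait (Aut), different methods: r(Aut3, Aut1) = 0.37.

0.37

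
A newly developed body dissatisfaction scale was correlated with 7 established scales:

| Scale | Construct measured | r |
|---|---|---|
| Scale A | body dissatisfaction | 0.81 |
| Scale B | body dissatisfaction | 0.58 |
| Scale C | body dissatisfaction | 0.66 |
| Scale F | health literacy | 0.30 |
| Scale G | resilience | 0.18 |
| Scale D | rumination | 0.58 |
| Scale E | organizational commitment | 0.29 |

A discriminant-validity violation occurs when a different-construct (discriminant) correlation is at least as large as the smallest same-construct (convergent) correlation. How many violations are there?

1

Convergent (same construct = body dissatisfaction): Scale A, Scale B, Scale C.
Smallest convergent = 0.58. Discriminant values: 0.30, 0.18, 0.58, 0.29; count ≥ 0.58 → 1.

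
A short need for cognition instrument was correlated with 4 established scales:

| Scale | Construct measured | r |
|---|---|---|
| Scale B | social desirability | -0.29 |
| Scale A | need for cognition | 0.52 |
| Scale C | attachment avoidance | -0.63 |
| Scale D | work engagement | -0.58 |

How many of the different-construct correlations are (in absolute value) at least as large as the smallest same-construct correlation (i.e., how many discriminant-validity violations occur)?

2

Convergent (same construct = need for cognition): Scale A.
Smallest convergent = 0.52. Discriminant |r|: 0.29, 0.63, 0.58; count ≥ 0.52 → 2.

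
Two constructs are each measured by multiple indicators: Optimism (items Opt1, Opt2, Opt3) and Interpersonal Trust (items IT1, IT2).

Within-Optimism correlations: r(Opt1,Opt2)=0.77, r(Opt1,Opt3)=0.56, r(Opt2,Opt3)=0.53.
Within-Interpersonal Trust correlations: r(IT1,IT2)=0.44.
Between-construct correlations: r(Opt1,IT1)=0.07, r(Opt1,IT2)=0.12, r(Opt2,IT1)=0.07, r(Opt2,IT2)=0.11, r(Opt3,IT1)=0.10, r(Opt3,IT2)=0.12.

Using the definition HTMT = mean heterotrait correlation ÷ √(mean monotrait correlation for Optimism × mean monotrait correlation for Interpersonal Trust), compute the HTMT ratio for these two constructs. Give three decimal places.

Between-construct mean = 0.59/6 = 0.0983.
Mean within-Opt = 1.86/3 = 0.6200; mean within-IT = 0.44/1 = 0.4400.
Geometric mean = √(0.6200 × 0.4400) = 0.5223.
HTMT = 0.0983 / 0.5223 = 0.188.

0.188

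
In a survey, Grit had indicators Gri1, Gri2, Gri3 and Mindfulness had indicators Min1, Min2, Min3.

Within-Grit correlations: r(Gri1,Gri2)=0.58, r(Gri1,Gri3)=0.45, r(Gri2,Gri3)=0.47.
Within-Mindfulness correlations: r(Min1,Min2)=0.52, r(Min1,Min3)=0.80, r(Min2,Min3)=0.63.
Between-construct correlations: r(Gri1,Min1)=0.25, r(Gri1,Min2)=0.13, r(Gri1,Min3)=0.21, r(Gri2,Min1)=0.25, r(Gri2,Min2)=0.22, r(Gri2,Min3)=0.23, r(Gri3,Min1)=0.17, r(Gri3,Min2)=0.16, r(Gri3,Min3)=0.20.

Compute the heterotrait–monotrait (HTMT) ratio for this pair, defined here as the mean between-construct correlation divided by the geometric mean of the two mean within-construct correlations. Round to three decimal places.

0.355

Between-construct mean = 1.82/9 = 0.2022.
Mean within-Gri = 1.50/3 = 0.5000; mean within-Min = 1.95/3 = 0.6500.
Geometric mean = √(0.5000 × 0.6500) = 0.5701.
HTMT = 0.2022 / 0.5701 = 0.355.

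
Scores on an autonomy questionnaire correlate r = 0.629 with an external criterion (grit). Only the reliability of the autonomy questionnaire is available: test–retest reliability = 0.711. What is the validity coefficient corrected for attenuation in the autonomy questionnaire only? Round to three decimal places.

Single correction: r_c = r_obs / √r_xx = 0.629 / √0.711 = 0.629 / 0.8432 ≈ 0.746.

0.746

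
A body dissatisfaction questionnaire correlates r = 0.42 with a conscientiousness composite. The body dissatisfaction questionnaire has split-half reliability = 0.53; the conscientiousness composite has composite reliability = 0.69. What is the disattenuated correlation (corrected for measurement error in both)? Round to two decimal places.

0.69

r_true = r_obs / √(r_xx · r_yy) = 0.42 / √(0.53 × 0.69) = 0.42 / √0.3657 = 0.42 / 0.6047 ≈ 0.69.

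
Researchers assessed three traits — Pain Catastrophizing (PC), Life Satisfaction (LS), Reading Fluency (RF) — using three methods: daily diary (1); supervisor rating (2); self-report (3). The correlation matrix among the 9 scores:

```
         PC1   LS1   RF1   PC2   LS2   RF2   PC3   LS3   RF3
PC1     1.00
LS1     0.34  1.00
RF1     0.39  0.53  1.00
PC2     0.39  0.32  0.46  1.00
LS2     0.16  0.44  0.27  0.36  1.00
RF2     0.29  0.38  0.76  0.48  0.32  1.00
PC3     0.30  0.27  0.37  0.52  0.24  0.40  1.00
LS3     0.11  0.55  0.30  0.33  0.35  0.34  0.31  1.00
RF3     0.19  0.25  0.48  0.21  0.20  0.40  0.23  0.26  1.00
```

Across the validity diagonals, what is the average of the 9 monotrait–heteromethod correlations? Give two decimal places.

Convergent values: 0.39, 0.30, 0.52, 0.44, 0.55, 0.35, 0.76, 0.48, 0.40; mean = 4.19/9 = 0.47.

0.47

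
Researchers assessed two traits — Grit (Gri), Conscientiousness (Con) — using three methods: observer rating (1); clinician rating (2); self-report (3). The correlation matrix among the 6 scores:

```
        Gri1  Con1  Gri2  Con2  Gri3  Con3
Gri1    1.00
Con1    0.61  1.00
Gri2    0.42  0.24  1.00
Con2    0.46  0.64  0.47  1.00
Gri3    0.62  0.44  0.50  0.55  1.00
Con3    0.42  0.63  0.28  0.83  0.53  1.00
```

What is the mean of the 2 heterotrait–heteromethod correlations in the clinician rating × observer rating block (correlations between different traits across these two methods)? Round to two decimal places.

0.35

HTHM values (method 2 × method 1): 0.24, 0.46; mean = 0.70/2 = 0.35.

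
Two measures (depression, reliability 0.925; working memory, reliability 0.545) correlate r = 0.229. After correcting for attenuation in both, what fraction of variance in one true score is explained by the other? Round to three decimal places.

0.104

Disattenuated r = 0.229 / √(0.925 × 0.545) = 0.229 / 0.7100 = 0.3225.
Shared true-score variance = 0.3225² = 0.1040 ≈ 0.104.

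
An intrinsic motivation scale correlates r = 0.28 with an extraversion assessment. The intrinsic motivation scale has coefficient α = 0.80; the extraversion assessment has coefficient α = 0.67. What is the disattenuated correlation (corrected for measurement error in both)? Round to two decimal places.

r_true = r_obs / √(r_xx · r_yy) = 0.28 / √(0.80 × 0.67) = 0.28 / √0.5360 = 0.28 / 0.7321 ≈ 0.38.

0.38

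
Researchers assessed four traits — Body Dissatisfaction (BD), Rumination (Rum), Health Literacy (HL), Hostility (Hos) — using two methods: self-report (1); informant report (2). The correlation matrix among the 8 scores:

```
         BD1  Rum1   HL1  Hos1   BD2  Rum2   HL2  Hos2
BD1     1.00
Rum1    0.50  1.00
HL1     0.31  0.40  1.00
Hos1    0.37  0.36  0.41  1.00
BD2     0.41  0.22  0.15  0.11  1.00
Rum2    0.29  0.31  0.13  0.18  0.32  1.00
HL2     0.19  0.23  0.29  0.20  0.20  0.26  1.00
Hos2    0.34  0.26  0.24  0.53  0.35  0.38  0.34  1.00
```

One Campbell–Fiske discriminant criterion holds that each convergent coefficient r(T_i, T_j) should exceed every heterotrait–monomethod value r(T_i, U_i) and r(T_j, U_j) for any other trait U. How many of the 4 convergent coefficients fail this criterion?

3

Convergent coefficients and their comparison sets:
BD (methods 1·2): 0.41 vs {0.50, 0.32, 0.31, 0.20, 0.37, 0.35} → fail.
Rum (methods 1·2): 0.31 vs {0.50, 0.32, 0.40, 0.26, 0.36, 0.38} → fail.
HL (methods 1·2): 0.29 vs {0.31, 0.20, 0.40, 0.26, 0.41, 0.34} → fail.
Hos (methods 1·2): 0.53 vs {0.37, 0.35, 0.36, 0.38, 0.41, 0.34} → pass.
3 of 4 fail.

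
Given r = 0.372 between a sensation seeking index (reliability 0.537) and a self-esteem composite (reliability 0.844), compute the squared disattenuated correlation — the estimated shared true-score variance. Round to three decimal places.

0.305

Disattenuated r = 0.372 / √(0.537 × 0.844) = 0.372 / 0.6732 = 0.5526.
Shared true-score variance = 0.5526² = 0.3054 ≈ 0.305.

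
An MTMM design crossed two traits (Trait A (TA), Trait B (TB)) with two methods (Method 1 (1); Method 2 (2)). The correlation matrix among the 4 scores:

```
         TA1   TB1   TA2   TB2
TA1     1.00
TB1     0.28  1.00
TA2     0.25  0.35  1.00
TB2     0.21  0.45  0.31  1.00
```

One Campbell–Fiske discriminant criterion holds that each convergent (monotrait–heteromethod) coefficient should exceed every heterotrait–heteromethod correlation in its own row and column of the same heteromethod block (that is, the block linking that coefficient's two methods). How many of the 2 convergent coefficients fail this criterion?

1

Each convergent coefficient versus the relevant comparison correlations:
TA (methods 1·2): 0.25 vs {0.21, 0.35} → fail.
TB (methods 1·2): 0.45 vs {0.35, 0.21} → pass.
1 of 2 fail.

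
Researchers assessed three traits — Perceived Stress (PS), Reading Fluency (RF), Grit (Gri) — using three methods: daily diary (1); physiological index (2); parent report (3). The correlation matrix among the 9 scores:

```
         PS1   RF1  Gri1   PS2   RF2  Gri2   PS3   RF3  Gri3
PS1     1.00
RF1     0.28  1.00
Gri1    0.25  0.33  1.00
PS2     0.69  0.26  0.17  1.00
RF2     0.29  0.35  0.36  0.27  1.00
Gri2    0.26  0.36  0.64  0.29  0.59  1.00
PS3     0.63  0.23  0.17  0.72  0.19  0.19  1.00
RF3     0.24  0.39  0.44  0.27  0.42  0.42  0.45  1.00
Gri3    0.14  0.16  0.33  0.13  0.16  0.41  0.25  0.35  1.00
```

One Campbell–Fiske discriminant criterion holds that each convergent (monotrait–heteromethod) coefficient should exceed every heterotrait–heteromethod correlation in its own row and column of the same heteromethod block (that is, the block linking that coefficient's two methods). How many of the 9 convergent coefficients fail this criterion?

5

Checking each validity diagonal entry against its comparison values:
PS (methods 1·2): 0.69 vs {0.29, 0.26, 0.26, 0.17} → pass.
PS (methods 1·3): 0.63 vs {0.24, 0.23, 0.14, 0.17} → pass.
PS (methods 2·3): 0.72 vs {0.27, 0.19, 0.13, 0.19} → pass.
RF (methods 1·2): 0.35 vs {0.26, 0.29, 0.36, 0.36} → fail.
RF (methods 1·3): 0.39 vs {0.23, 0.24, 0.16, 0.44} → fail.
RF (methods 2·3): 0.42 vs {0.19, 0.27, 0.16, 0.42} → fail.
Gri (methods 1·2): 0.64 vs {0.17, 0.26, 0.36, 0.36} → pass.
Gri (methods 1·3): 0.33 vs {0.17, 0.14, 0.44, 0.16} → fail.
Gri (methods 2·3): 0.41 vs {0.19, 0.13, 0.42, 0.16} → fail.
5 of 9 fail.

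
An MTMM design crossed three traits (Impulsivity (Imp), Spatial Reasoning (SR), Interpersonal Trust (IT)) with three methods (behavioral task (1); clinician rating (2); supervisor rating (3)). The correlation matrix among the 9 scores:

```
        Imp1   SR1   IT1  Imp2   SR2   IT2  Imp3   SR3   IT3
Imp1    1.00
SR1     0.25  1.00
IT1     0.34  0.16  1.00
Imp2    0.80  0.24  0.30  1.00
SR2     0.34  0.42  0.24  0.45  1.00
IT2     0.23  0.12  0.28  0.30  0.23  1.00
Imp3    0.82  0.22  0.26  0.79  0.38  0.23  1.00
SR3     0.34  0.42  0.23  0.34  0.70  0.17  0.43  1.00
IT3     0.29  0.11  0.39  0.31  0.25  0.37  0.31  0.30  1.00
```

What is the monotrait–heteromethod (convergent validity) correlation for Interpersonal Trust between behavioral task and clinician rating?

Same trait (IT), different methods: r(IT1, IT2) = 0.28.

0.28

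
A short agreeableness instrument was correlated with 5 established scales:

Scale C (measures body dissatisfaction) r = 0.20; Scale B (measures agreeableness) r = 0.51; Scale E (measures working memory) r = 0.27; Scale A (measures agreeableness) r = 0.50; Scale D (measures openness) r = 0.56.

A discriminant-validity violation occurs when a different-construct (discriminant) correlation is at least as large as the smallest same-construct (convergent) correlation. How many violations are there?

1

Convergent (same construct = agreeableness): Scale B, Scale A.
Smallest convergent = 0.50. Discriminant values: 0.20, 0.27, 0.56; count ≥ 0.50 → 1.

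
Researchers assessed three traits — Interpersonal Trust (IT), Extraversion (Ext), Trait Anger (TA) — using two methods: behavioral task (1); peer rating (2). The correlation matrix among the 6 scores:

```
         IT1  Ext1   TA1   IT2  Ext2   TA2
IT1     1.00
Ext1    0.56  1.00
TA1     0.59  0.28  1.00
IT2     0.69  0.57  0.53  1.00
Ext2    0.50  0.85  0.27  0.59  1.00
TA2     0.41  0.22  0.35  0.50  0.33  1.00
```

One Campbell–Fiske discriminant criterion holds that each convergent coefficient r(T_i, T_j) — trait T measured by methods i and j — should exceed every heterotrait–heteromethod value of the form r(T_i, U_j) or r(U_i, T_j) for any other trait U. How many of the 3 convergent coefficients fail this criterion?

1

Each convergent coefficient versus the relevant comparison correlations:
IT (methods 1·2): 0.69 vs {0.50, 0.57, 0.41, 0.53} → pass.
Ext (methods 1·2): 0.85 vs {0.57, 0.50, 0.22, 0.27} → pass.
TA (methods 1·2): 0.35 vs {0.53, 0.41, 0.27, 0.22} → fail.
1 of 3 fail.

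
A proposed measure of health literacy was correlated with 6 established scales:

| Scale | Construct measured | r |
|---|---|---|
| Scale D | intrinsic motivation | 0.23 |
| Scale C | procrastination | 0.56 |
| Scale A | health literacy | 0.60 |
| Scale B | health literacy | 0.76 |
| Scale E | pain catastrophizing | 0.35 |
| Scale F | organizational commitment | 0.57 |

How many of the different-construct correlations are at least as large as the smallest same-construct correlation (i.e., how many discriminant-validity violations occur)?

Convergent (same construct = health literacy): Scale A, Scale B.
Smallest convergent = 0.60. Discriminant values: 0.23, 0.56, 0.35, 0.57; count ≥ 0.60 → 0.

0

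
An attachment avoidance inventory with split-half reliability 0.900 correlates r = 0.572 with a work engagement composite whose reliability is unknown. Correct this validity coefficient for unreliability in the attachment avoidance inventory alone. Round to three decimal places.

Single correction: r_c = r_obs / √r_xx = 0.572 / √0.900 = 0.572 / 0.9487 ≈ 0.603.

0.603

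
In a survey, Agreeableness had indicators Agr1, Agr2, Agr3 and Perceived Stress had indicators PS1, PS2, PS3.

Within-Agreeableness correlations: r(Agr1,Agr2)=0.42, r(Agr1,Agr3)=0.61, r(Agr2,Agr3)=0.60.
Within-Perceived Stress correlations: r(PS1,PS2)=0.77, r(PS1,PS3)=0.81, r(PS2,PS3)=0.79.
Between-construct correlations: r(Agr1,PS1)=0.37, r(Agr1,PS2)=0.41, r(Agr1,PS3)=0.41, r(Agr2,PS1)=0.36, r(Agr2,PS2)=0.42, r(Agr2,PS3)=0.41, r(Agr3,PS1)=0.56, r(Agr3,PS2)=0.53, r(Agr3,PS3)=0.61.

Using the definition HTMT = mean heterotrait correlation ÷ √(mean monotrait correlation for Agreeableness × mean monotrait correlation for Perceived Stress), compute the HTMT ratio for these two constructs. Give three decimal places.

Mean heterotrait r = 4.08/9 = 0.4533.
Mean within-Agr = 1.63/3 = 0.5433; mean within-PS = 2.37/3 = 0.7900.
Geometric mean = √(0.5433 × 0.7900) = 0.6551.
HTMT = 0.4533 / 0.6551 = 0.692.

0.692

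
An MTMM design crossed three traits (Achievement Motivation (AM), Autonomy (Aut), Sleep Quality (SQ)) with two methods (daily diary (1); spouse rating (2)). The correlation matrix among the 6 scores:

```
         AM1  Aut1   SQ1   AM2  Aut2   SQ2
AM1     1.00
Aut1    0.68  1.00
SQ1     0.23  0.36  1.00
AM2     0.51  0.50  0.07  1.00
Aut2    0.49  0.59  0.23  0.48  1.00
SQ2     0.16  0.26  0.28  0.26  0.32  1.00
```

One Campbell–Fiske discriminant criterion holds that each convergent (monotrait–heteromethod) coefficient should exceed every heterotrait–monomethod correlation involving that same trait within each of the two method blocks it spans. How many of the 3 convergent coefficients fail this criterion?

Convergent coefficients and their comparison sets:
AM (methods 1·2): 0.51 vs {0.68, 0.48, 0.23, 0.26} → fail.
Aut (methods 1·2): 0.59 vs {0.68, 0.48, 0.36, 0.32} → fail.
SQ (methods 1·2): 0.28 vs {0.23, 0.26, 0.36, 0.32} → fail.
3 of 3 fail.

3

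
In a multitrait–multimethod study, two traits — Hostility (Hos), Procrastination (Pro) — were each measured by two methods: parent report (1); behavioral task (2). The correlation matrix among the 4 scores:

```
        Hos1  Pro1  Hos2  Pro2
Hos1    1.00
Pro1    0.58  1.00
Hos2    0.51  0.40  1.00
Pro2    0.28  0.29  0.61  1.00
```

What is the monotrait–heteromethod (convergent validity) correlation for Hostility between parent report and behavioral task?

Same trait (Hos), different methods: r(Hos1, Hos2) = 0.51.

0.51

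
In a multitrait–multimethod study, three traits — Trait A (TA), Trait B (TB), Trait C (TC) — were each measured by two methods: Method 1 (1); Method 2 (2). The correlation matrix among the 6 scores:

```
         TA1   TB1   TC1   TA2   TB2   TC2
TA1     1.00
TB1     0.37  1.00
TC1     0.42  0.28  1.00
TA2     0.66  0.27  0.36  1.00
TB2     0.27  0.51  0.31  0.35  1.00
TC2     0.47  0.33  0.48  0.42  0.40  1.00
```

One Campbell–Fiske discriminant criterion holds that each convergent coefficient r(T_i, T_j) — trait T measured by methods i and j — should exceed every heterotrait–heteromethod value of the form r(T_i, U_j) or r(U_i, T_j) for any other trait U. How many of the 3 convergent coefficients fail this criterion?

Convergent coefficients and their comparison sets:
TA (methods 1·2): 0.66 vs {0.27, 0.27, 0.47, 0.36} → pass.
TB (methods 1·2): 0.51 vs {0.27, 0.27, 0.33, 0.31} → pass.
TC (methods 1·2): 0.48 vs {0.36, 0.47, 0.31, 0.33} → pass.
0 of 3 fail.

0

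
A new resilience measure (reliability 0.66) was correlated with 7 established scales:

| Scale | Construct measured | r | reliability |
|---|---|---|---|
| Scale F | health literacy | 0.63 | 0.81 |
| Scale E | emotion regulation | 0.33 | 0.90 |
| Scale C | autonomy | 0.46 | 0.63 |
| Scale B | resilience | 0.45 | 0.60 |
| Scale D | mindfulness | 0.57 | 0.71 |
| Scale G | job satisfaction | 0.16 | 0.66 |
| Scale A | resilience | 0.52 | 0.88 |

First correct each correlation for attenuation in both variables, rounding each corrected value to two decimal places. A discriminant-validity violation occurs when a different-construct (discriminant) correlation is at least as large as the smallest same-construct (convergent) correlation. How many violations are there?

3

Disattenuated r (r / √(r_scale · r_new)):
  Scale F (disc): 0.63 / √(0.81·0.66) = 0.86
  Scale E (disc): 0.33 / √(0.90·0.66) = 0.43
  Scale C (disc): 0.46 / √(0.63·0.66) = 0.71
  Scale B (conv): 0.45 / √(0.60·0.66) = 0.72
  Scale D (disc): 0.57 / √(0.71·0.66) = 0.83
  Scale G (disc): 0.16 / √(0.66·0.66) = 0.24
  Scale A (conv): 0.52 / √(0.88·0.66) = 0.68
Smallest convergent = 0.68. Discriminant values: 0.86, 0.43, 0.71, 0.83, 0.24; count ≥ 0.68 → 3.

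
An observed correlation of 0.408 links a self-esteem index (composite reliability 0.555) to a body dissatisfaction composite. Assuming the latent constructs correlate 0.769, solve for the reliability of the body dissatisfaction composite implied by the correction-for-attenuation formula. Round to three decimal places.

r_true = r_obs / √(r_xx · r_yy) ⇒ 0.769 = 0.408 / √(0.555 · r_yy).
√(0.555 · r_yy) = 0.408 / 0.769 = 0.5306; 0.555 · r_yy = 0.2815; r_yy = 0.2815 / 0.555 ≈ 0.507.

0.507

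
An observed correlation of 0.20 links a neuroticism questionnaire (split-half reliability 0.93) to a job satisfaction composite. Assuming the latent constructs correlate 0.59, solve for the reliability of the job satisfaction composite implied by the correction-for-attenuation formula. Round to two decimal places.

0.12

r_true = r_obs / √(r_xx · r_yy) ⇒ 0.59 = 0.20 / √(0.93 · r_yy).
√(0.93 · r_yy) = 0.20 / 0.59 = 0.3390; 0.93 · r_yy = 0.1149; r_yy = 0.1149 / 0.93 ≈ 0.12.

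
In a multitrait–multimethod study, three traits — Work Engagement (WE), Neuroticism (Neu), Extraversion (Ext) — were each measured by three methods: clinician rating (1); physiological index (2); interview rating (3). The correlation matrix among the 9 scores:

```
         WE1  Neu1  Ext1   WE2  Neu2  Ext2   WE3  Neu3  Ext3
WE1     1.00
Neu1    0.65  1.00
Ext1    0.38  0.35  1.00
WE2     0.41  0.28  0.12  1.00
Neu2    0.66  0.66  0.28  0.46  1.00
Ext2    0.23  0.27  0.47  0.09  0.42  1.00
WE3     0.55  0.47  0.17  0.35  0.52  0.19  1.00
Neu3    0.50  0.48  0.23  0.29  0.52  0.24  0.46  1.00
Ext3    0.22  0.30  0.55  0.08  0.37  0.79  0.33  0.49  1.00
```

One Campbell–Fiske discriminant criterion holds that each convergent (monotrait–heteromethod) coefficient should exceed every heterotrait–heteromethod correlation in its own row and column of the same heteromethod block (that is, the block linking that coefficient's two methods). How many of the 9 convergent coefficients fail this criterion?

5

Convergent coefficients and their comparison sets:
WE (methods 1·2): 0.41 vs {0.66, 0.28, 0.23, 0.12} → fail.
WE (methods 1·3): 0.55 vs {0.50, 0.47, 0.22, 0.17} → pass.
WE (methods 2·3): 0.35 vs {0.29, 0.52, 0.08, 0.19} → fail.
Neu (methods 1·2): 0.66 vs {0.28, 0.66, 0.27, 0.28} → fail.
Neu (methods 1·3): 0.48 vs {0.47, 0.50, 0.30, 0.23} → fail.
Neu (methods 2·3): 0.52 vs {0.52, 0.29, 0.37, 0.24} → fail.
Ext (methods 1·2): 0.47 vs {0.12, 0.23, 0.28, 0.27} → pass.
Ext (methods 1·3): 0.55 vs {0.17, 0.22, 0.23, 0.30} → pass.
Ext (methods 2·3): 0.79 vs {0.19, 0.08, 0.24, 0.37} → pass.
5 of 9 fail.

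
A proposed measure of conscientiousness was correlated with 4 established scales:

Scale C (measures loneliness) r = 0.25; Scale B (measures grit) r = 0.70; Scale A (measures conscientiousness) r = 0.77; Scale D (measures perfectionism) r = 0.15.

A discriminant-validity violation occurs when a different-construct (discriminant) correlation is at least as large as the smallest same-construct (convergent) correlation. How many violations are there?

0

Convergent (same construct = conscientiousness): Scale A.
Smallest convergent = 0.77. Discriminant values: 0.25, 0.70, 0.15; count ≥ 0.77 → 0.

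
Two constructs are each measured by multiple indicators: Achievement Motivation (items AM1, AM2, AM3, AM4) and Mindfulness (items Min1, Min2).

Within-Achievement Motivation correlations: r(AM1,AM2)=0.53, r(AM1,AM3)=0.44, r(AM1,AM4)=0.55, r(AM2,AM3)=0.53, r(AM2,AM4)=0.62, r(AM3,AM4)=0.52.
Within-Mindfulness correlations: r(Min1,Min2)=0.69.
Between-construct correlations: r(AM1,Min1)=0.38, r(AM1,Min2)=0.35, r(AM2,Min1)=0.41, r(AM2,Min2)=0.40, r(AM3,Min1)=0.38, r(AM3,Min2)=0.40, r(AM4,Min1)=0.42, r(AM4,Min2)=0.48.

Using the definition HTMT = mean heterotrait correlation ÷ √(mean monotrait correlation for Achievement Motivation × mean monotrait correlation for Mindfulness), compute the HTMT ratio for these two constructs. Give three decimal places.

0.665

Mean heterotrait r = 3.22/8 = 0.4025.
Mean within-AM = 3.19/6 = 0.5317; mean within-Min = 0.69/1 = 0.6900.
Geometric mean = √(0.5317 × 0.6900) = 0.6057.
HTMT = 0.4025 / 0.6057 = 0.665.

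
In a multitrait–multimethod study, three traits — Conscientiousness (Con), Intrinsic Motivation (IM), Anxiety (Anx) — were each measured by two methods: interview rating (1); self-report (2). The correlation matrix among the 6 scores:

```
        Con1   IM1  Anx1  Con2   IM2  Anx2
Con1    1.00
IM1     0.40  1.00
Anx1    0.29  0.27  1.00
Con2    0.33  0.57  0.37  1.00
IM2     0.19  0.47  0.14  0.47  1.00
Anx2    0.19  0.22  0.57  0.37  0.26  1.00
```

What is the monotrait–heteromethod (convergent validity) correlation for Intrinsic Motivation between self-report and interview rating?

0.47

Same trait (IM), different methods: r(IM2, IM1) = 0.47.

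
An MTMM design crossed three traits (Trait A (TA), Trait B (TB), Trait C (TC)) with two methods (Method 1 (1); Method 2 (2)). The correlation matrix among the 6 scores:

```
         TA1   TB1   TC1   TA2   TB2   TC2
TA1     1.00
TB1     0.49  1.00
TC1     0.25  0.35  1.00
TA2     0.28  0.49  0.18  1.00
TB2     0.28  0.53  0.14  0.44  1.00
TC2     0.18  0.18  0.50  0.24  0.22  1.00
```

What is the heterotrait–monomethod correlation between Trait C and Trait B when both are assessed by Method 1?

Different traits, same method: r(TC1, TB1) = 0.35.

0.35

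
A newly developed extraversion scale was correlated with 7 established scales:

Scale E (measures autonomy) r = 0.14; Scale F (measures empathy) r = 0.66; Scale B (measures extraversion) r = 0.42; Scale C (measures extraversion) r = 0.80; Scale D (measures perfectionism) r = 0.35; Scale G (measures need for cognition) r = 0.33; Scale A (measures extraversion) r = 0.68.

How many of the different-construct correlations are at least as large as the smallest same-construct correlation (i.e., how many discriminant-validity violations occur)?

1

Convergent (same construct = extraversion): Scale B, Scale C, Scale A.
Smallest convergent = 0.42. Discriminant values: 0.14, 0.66, 0.35, 0.33; count ≥ 0.42 → 1.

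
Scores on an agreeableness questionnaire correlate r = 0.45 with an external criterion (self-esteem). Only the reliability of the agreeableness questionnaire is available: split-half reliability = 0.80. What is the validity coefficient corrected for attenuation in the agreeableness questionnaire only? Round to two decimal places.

Single correction: r_c = r_obs / √r_xx = 0.45 / √0.80 = 0.45 / 0.8944 ≈ 0.50.

0.50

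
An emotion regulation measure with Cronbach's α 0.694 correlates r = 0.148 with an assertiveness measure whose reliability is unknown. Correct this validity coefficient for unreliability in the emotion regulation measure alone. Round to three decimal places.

0.178

Single correction: r_c = r_obs / √r_xx = 0.148 / √0.694 = 0.148 / 0.8331 ≈ 0.178.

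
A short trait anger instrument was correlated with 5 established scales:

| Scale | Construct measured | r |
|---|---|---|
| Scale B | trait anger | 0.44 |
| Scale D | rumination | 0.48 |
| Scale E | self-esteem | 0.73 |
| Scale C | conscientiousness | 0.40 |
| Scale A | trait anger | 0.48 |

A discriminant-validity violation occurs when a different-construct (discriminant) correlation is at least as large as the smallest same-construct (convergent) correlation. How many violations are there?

2

Convergent (same construct = trait anger): Scale B, Scale A.
Smallest convergent = 0.44. Discriminant values: 0.48, 0.73, 0.40; count ≥ 0.44 → 2.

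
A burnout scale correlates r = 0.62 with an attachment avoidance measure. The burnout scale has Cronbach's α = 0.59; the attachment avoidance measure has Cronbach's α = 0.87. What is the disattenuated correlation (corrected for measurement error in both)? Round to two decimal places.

r_true = r_obs / √(r_xx · r_yy) = 0.62 / √(0.59 × 0.87) = 0.62 / √0.5133 = 0.62 / 0.7164 ≈ 0.87.

0.87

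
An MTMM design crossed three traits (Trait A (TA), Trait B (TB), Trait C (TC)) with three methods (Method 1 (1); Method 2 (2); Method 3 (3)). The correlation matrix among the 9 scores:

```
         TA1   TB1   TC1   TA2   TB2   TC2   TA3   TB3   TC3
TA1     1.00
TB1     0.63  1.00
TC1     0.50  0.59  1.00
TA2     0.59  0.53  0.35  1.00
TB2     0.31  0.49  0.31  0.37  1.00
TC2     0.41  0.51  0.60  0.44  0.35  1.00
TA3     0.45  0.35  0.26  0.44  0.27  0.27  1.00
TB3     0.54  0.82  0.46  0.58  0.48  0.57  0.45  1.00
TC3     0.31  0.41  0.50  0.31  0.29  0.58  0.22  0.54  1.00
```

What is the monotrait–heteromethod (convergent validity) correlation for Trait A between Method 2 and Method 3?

Same trait (TA), different methods: r(TA2, TA3) = 0.44.

0.44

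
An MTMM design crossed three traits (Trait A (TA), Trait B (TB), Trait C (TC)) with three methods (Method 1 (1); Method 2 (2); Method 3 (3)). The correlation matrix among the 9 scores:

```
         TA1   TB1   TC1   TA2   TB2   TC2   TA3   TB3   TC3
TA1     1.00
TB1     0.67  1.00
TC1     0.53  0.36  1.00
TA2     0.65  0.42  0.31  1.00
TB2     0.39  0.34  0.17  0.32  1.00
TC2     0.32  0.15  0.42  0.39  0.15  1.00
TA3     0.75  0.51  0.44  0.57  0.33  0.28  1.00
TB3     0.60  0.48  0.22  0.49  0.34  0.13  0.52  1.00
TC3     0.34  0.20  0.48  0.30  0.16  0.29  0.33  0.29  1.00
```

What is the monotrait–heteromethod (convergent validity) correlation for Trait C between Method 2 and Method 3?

Same trait (TC), different methods: r(TC2, TC3) = 0.29.

0.29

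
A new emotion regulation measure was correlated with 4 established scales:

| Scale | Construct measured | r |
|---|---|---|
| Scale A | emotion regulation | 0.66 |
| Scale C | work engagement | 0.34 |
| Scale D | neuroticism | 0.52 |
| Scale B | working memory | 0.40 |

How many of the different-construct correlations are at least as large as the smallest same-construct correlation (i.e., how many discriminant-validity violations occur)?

0

Convergent (same construct = emotion regulation): Scale A.
Smallest convergent = 0.66. Discriminant values: 0.34, 0.52, 0.40; count ≥ 0.66 → 0.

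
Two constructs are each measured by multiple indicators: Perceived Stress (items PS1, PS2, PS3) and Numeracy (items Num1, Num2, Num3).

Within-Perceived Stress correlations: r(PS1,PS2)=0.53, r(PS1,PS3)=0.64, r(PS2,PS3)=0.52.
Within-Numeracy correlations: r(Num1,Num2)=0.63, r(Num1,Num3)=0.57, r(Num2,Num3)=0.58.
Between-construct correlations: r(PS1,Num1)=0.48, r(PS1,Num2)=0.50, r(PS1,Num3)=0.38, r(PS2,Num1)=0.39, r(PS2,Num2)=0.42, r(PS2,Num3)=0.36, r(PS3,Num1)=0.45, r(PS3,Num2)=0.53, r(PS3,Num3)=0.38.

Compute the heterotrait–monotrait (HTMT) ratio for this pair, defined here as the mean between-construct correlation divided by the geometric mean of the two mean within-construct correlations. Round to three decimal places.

Between-construct mean = 3.89/9 = 0.4322.
Mean within-PS = 1.69/3 = 0.5633; mean within-Num = 1.78/3 = 0.5933.
Geometric mean = √(0.5633 × 0.5933) = 0.5781.
HTMT = 0.4322 / 0.5781 = 0.748.

0.748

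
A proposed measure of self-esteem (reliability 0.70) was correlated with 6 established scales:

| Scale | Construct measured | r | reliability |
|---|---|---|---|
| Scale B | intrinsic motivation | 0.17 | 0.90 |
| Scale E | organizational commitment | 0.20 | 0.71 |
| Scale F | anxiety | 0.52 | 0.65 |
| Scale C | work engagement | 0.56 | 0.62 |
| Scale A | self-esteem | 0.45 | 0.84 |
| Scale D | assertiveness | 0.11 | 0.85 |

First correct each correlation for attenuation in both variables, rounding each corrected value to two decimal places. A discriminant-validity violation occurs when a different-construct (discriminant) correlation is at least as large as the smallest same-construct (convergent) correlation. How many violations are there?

Disattenuated r (r / √(r_scale · r_new)):
  Scale B (disc): 0.17 / √(0.90·0.70) = 0.21
  Scale E (disc): 0.20 / √(0.71·0.70) = 0.28
  Scale F (disc): 0.52 / √(0.65·0.70) = 0.77
  Scale C (disc): 0.56 / √(0.62·0.70) = 0.85
  Scale A (conv): 0.45 / √(0.84·0.70) = 0.59
  Scale D (disc): 0.11 / √(0.85·0.70) = 0.14
Smallest convergent = 0.59. Discriminant values: 0.21, 0.28, 0.77, 0.85, 0.14; count ≥ 0.59 → 2.

2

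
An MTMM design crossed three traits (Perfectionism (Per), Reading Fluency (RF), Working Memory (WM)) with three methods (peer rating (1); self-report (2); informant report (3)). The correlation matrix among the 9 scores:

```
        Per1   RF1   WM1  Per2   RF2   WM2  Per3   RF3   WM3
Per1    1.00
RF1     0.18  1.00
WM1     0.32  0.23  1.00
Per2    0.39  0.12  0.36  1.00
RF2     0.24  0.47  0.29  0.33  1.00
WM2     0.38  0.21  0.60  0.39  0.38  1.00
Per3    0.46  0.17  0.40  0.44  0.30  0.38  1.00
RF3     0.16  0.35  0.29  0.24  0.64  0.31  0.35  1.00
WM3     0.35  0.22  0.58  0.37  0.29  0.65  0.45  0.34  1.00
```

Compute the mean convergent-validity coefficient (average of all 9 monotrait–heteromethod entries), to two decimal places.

Convergent values: 0.39, 0.46, 0.44, 0.47, 0.35, 0.64, 0.60, 0.58, 0.65; mean = 4.58/9 = 0.51.

0.51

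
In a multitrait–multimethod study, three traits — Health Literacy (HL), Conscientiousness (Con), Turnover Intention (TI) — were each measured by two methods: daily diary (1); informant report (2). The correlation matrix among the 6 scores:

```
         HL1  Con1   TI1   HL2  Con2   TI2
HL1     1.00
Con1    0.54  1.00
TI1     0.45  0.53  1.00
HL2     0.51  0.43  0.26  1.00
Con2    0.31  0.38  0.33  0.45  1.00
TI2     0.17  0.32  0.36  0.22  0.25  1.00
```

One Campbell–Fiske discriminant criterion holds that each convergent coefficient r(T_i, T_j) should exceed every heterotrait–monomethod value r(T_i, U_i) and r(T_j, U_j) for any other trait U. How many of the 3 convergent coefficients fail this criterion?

Each convergent coefficient versus the relevant comparison correlations:
HL (methods 1·2): 0.51 vs {0.54, 0.45, 0.45, 0.22} → fail.
Con (methods 1·2): 0.38 vs {0.54, 0.45, 0.53, 0.25} → fail.
TI (methods 1·2): 0.36 vs {0.45, 0.22, 0.53, 0.25} → fail.
3 of 3 fail.

3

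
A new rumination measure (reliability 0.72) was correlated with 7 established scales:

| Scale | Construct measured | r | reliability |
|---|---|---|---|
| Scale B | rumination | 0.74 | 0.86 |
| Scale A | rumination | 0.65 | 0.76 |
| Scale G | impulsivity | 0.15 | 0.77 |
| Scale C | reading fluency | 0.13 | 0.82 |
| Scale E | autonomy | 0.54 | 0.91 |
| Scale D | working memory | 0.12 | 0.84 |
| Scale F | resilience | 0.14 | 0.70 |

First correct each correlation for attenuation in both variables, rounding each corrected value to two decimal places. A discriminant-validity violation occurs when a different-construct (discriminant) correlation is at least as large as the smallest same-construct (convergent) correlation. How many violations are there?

Disattenuated r (r / √(r_scale · r_new)):
  Scale B (conv): 0.74 / √(0.86·0.72) = 0.94
  Scale A (conv): 0.65 / √(0.76·0.72) = 0.88
  Scale G (disc): 0.15 / √(0.77·0.72) = 0.20
  Scale C (disc): 0.13 / √(0.82·0.72) = 0.17
  Scale E (disc): 0.54 / √(0.91·0.72) = 0.67
  Scale D (disc): 0.12 / √(0.84·0.72) = 0.15
  Scale F (disc): 0.14 / √(0.70·0.72) = 0.20
Smallest convergent = 0.88. Discriminant values: 0.20, 0.17, 0.67, 0.15, 0.20; count ≥ 0.88 → 0.

0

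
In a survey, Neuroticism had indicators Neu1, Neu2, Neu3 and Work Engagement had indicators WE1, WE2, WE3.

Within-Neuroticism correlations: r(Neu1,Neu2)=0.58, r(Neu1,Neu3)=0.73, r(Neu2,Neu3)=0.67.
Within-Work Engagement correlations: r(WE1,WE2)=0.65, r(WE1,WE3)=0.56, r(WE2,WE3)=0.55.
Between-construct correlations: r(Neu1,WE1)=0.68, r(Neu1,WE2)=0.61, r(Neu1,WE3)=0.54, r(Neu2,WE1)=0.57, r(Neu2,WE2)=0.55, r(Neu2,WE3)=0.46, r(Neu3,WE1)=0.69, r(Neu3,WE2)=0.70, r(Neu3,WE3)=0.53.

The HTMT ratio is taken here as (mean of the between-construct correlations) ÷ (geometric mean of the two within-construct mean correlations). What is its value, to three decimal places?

0.952

Mean between = 5.33/9 = 0.5922.
Mean within-Neu = 1.98/3 = 0.6600; mean within-WE = 1.76/3 = 0.5867.
Geometric mean = √(0.6600 × 0.5867) = 0.6223.
HTMT = 0.5922 / 0.6223 = 0.952.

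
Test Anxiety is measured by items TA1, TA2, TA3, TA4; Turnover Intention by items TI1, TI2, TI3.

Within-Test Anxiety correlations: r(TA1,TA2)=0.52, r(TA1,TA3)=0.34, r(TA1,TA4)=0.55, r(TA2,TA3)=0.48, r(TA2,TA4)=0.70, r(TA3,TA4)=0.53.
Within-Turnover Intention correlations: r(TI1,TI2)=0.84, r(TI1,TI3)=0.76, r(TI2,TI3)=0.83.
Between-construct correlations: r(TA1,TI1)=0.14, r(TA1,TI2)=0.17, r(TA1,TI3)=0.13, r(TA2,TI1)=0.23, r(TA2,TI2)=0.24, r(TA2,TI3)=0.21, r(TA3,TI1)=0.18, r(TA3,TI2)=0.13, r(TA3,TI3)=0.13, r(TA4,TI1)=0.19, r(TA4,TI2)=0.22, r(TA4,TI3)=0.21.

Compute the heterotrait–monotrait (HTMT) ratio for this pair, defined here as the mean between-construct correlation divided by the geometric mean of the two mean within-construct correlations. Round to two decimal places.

0.28

Between-construct mean = 2.18/12 = 0.1817.
Mean within-TA = 3.12/6 = 0.5200; mean within-TI = 2.43/3 = 0.8100.
Geometric mean = √(0.5200 × 0.8100) = 0.6490.
HTMT = 0.1817 / 0.6490 = 0.28.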